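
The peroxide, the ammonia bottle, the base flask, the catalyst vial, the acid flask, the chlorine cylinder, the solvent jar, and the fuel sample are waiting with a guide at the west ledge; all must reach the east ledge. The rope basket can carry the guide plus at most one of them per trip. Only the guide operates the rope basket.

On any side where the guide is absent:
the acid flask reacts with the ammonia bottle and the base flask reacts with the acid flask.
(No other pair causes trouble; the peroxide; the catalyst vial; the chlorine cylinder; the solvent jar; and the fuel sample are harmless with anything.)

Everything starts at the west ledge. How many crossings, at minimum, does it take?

17

Counting alone: the guide can take at most 1 across per trip to the east ledge, so moving all 8 needs at least 8 loaded trips out, with a return between consecutive ones — at least 15 crossings.
The safety rule pushes this higher. Following every safe sequence of crossings, the most of the 8 that can be at the east ledge as the rope basket arrives there on crossing 15 is 7 — never all 8.
So no plan with fewer than 17 crossings exists, and this one achieves 17:
1. Guide goes to the east ledge with the acid flask.  [the west ledge: the ammonia bottle, the base flask, the catalyst vial, the chlorine cylinder, the fuel sample, the peroxide, the solvent jar | the east ledge: the acid flask]
2. Guide goes back to the west ledge alone.  [the west ledge: the ammonia bottle, the base flask, the catalyst vial, the chlorine cylinder, the fuel sample, the peroxide, the solvent jar | the east ledge: the acid flask]
3. Guide goes to the east ledge with the peroxide.  [the west ledge: the ammonia bottle, the base flask, the catalyst vial, the chlorine cylinder, the fuel sample, the solvent jar | the east ledge: the acid flask, the peroxide]
4. Guide goes back to the west ledge alone.  [the west ledge: the ammonia bottle, the base flask, the catalyst vial, the chlorine cylinder, the fuel sample, the solvent jar | the east ledge: the acid flask, the peroxide]
5. Guide goes to the east ledge with the ammonia bottle.  [the west ledge: the base flask, the catalyst vial, the chlorine cylinder, the fuel sample, the solvent jar | the east ledge: the acid flask, the ammonia bottle, the peroxide]
6. Guide goes back to the west ledge with the acid flask.  [the west ledge: the acid flask, the base flask, the catalyst vial, the chlorine cylinder, the fuel sample, the solvent jar | the east ledge: the ammonia bottle, the peroxide]
7. Guide goes to the east ledge with the base flask.  [the west ledge: the acid flask, the catalyst vial, the chlorine cylinder, the fuel sample, the solvent jar | the east ledge: the ammonia bottle, the base flask, the peroxide]
8. Guide goes back to the west ledge alone.  [the west ledge: the acid flask, the catalyst vial, the chlorine cylinder, the fuel sample, the solvent jar | the east ledge: the ammonia bottle, the base flask, the peroxide]
9. Guide goes to the east ledge with the catalyst vial.  [the west ledge: the acid flask, the chlorine cylinder, the fuel sample, the solvent jar | the east ledge: the ammonia bottle, the base flask, the catalyst vial, the peroxide]
10. Guide goes back to the west ledge alone.  [the west ledge: the acid flask, the chlorine cylinder, the fuel sample, the solvent jar | the east ledge: the ammonia bottle, the base flask, the catalyst vial, the peroxide]
11. Guide goes to the east ledge with the chlorine cylinder.  [the west ledge: the acid flask, the fuel sample, the solvent jar | the east ledge: the ammonia bottle, the base flask, the catalyst vial, the chlorine cylinder, the peroxide]
12. Guide goes back to the west ledge alone.  [the west ledge: the acid flask, the fuel sample, the solvent jar | the east ledge: the ammonia bottle, the base flask, the catalyst vial, the chlorine cylinder, the peroxide]
13. Guide goes to the east ledge with the solvent jar.  [the west ledge: the acid flask, the fuel sample | the east ledge: the ammonia bottle, the base flask, the catalyst vial, the chlorine cylinder, the peroxide, the solvent jar]
14. Guide goes back to the west ledge alone.  [the west ledge: the acid flask, the fuel sample | the east ledge: the ammonia bottle, the base flask, the catalyst vial, the chlorine cylinder, the peroxide, the solvent jar]
15. Guide goes to the east ledge with the fuel sample.  [the west ledge: the acid flask | the east ledge: the ammonia bottle, the base flask, the catalyst vial, the chlorine cylinder, the fuel sample, the peroxide, the solvent jar]
16. Guide goes back to the west ledge alone.  [the west ledge: the acid flask | the east ledge: the ammonia bottle, the base flask, the catalyst vial, the chlorine cylinder, the fuel sample, the peroxide, the solvent jar]
17. Guide goes to the east ledge with the acid flask.  [the west ledge: — | the east ledge: the acid flask, the ammonia bottle, the base flask, the catalyst vial, the chlorine cylinder, the fuel sample, the peroxide, the solvent jar]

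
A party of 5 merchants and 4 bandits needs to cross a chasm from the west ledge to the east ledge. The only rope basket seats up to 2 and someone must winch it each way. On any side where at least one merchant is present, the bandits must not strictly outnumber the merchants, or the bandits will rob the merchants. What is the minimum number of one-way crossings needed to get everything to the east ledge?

15

Counting alone: each trip to the east ledge takes at most 2 across and each return brings at least 1 back, so after t trips out (and t−1 returns) at most 2t − (t−1) of the 9 are across; that first reaches 9 at t = 8, so at least 15 crossings are needed.
The plan below uses exactly 15 crossings, so it is optimal:
1. 2 bandits → the east ledge.  (the west ledge: 5M 2B; the east ledge: 0M 2B)
2. 1 bandit ← the west ledge.  (the west ledge: 5M 3B; the east ledge: 0M 1B)
3. 2 bandits → the east ledge.  (the west ledge: 5M 1B; the east ledge: 0M 3B)
4. 1 bandit ← the west ledge.  (the west ledge: 5M 2B; the east ledge: 0M 2B)
5. 2 merchants → the east ledge.  (the west ledge: 3M 2B; the east ledge: 2M 2B)
6. 1 bandit ← the west ledge.  (the west ledge: 3M 3B; the east ledge: 2M 1B)
7. 1 merchant and 1 bandit → the east ledge.  (the west ledge: 2M 2B; the east ledge: 3M 2B)
8. 1 merchant ← the west ledge.  (the west ledge: 3M 2B; the east ledge: 2M 2B)
9. 1 merchant and 1 bandit → the east ledge.  (the west ledge: 2M 1B; the east ledge: 3M 3B)
10. 1 bandit ← the west ledge.  (the west ledge: 2M 2B; the east ledge: 3M 2B)
11. 1 merchant and 1 bandit → the east ledge.  (the west ledge: 1M 1B; the east ledge: 4M 3B)
12. 1 merchant ← the west ledge.  (the west ledge: 2M 1B; the east ledge: 3M 3B)
13. 1 merchant and 1 bandit → the east ledge.  (the west ledge: 1M 0B; the east ledge: 4M 4B)
14. 1 bandit ← the west ledge.  (the west ledge: 1M 1B; the east ledge: 4M 3B)
15. 1 merchant and 1 bandit → the east ledge.  (the west ledge: 0M 0B; the east ledge: 5M 4B)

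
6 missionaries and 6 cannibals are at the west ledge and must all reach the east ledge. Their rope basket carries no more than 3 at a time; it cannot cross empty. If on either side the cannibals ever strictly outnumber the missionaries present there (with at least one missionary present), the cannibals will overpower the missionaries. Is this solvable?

Following every safe sequence of crossings from the start, the most of the 12 that can be at the east ledge as the rope basket arrives there on crossings 1, 3, 5 is 3, 5, 6 respectively; the best ever achieved is 6 of 12.
From crossing 7 on, no configuration arises that was not already reachable earlier: only 17 distinct safe configurations (who is on which side, and where the rope basket is) can ever be reached, none of them has everyone across, and every continuation just revisits them. They are: 0 missionaries + 0 cannibals across (rope basket back at the start); 0 missionaries + 1 cannibal across (rope basket there); 0 missionaries + 1 cannibal across (rope basket back at the start); 0 missionaries + 2 cannibals across (rope basket there); 0 missionaries + 2 cannibals across (rope basket back at the start); 0 missionaries + 3 cannibals across (rope basket there); 0 missionaries + 3 cannibals across (rope basket back at the start); 0 missionaries + 4 cannibals across (rope basket there); 0 missionaries + 4 cannibals across (rope basket back at the start); 0 missionaries + 5 cannibals across (rope basket there); 0 missionaries + 5 cannibals across (rope basket back at the start); 0 missionaries + 6 cannibals across (rope basket there); 1 missionary + 1 cannibal across (rope basket there); 1 missionary + 1 cannibal across (rope basket back at the start); 2 missionaries + 2 cannibals across (rope basket there); 2 missionaries + 2 cannibals across (rope basket back at the start); 3 missionaries + 3 cannibals across (rope basket there). So no valid plan exists.

No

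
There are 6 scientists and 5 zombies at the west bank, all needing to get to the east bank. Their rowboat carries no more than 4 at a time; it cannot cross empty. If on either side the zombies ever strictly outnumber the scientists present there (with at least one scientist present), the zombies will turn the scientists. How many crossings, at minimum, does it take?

7

Counting alone: each trip to the east bank takes at most 4 across and each return brings at least 1 back, so after t trips out (and t−1 returns) at most 4t − (t−1) of the 11 are across; that first reaches 11 at t = 4, so at least 7 crossings are needed.
The plan below uses exactly 7 crossings, so it is optimal:
1. 2 zombies → the east bank.  (the west bank: 6S 3Z; the east bank: 0S 2Z)
2. 1 zombie ← the west bank.  (the west bank: 6S 4Z; the east bank: 0S 1Z)
3. 4 zombies → the east bank.  (the west bank: 6S 0Z; the east bank: 0S 5Z)
4. 1 zombie ← the west bank.  (the west bank: 6S 1Z; the east bank: 0S 4Z)
5. 4 scientists → the east bank.  (the west bank: 2S 1Z; the east bank: 4S 4Z)
6. 1 zombie ← the west bank.  (the west bank: 2S 2Z; the east bank: 4S 3Z)
7. 2 scientists and 2 zombies → the east bank.  (the west bank: 0S 0Z; the east bank: 6S 5Z)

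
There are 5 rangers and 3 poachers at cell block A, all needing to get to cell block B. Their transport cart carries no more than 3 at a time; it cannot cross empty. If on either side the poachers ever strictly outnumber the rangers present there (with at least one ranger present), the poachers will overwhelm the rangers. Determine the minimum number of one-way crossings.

7

Counting alone: each trip to cell block B takes at most 3 across and each return brings at least 1 back, so after t trips out (and t−1 returns) at most 3t − (t−1) of the 8 are across; that first reaches 8 at t = 4, so at least 7 crossings are needed.
The plan below uses exactly 7 crossings, so it is optimal:
1. 2 poachers → cell block B.  (cell block A: 5R 1P; cell block B: 0R 2P)
2. 1 poacher ← cell block A.  (cell block A: 5R 2P; cell block B: 0R 1P)
3. 2 rangers and 1 poacher → cell block B.  (cell block A: 3R 1P; cell block B: 2R 2P)
4. 1 poacher ← cell block A.  (cell block A: 3R 2P; cell block B: 2R 1P)
5. 1 ranger and 2 poachers → cell block B.  (cell block A: 2R 0P; cell block B: 3R 3P)
6. 1 poacher ← cell block A.  (cell block A: 2R 1P; cell block B: 3R 2P)
7. 2 rangers and 1 poacher → cell block B.  (cell block A: 0R 0P; cell block B: 5R 3P)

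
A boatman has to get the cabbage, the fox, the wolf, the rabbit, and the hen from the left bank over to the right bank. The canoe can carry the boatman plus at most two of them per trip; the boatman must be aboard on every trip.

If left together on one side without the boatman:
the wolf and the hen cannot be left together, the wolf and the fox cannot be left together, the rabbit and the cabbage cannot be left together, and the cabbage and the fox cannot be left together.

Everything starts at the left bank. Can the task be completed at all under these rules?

1. Boatman goes to the right bank with the cabbage and the wolf.  [the left bank: the fox, the hen, the rabbit | the right bank: the cabbage, the wolf]
2. Boatman goes back to the left bank alone.  [the left bank: the fox, the hen, the rabbit | the right bank: the cabbage, the wolf]
3. Boatman goes to the right bank with the fox.  [the left bank: the hen, the rabbit | the right bank: the cabbage, the fox, the wolf]
4. Boatman goes back to the left bank with the cabbage and the wolf.  [the left bank: the cabbage, the hen, the rabbit, the wolf | the right bank: the fox]
5. Boatman goes to the right bank with the hen and the rabbit.  [the left bank: the cabbage, the wolf | the right bank: the fox, the hen, the rabbit]
6. Boatman goes back to the left bank alone.  [the left bank: the cabbage, the wolf | the right bank: the fox, the hen, the rabbit]
7. Boatman goes to the right bank with the cabbage and the wolf.  [the left bank: — | the right bank: the cabbage, the fox, the hen, the rabbit, the wolf]

Yes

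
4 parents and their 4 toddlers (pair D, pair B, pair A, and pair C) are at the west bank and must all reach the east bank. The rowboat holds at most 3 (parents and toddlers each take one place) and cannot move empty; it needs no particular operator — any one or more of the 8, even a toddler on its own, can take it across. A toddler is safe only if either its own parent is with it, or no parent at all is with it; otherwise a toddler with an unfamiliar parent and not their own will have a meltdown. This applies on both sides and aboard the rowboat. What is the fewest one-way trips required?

Counting alone: each trip to the east bank takes at most 3 across and each return brings at least 1 back, so after t trips out (and t−1 returns) at most 3t − (t−1) of the 8 are across; that first reaches 8 at t = 4, so at least 7 crossings are needed.
The safety rule pushes this higher. Following every safe sequence of crossings, the most of the 8 that can be at the east bank as the rowboat arrives there on crossing 7 is 7 — never all 8.
So no plan with fewer than 9 crossings exists, and this one achieves 9:
1. parent D and toddler D cross → the east bank.
2. parent D crosses ← the west bank.
3. parent B, parent D, and toddler B cross → the east bank.
4. parent D and toddler D cross ← the west bank.
5. parent A, parent C, and parent D cross → the east bank.
6. toddler B crosses ← the west bank.
7. toddler B and toddler D cross → the east bank.
8. toddler D crosses ← the west bank.
9. toddler A, toddler C, and toddler D cross → the east bank.

9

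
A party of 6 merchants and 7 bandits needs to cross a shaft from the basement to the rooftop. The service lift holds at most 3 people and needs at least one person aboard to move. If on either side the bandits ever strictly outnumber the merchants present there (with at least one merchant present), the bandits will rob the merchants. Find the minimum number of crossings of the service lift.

impossible

The bandits already outnumber the merchants at the basement before anyone moves, so the starting position itself is disallowed.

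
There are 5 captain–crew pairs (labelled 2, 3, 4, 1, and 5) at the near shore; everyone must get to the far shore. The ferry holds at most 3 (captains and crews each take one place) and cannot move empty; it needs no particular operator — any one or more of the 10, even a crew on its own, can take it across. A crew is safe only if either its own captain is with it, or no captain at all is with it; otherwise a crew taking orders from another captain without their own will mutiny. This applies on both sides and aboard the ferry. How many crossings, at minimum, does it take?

11

Counting alone: each trip to the far shore takes at most 3 across and each return brings at least 1 back, so after t trips out (and t−1 returns) at most 3t − (t−1) of the 10 are across; that first reaches 10 at t = 5, so at least 9 crossings are needed.
The safety rule pushes this higher. Following every safe sequence of crossings, the most of the 10 that can be at the far shore as the ferry arrives there on crossing 9 is 9 — never all 10.
So no plan with fewer than 11 crossings exists, and this one achieves 11:
1. captain 2 and crew 2 cross → the far shore.
2. captain 2 crosses ← the near shore.
3. crew 1, crew 3, and crew 4 cross → the far shore.
4. crew 2 crosses ← the near shore.
5. captain 1, captain 3, and captain 4 cross → the far shore.
6. captain 3 and crew 3 cross ← the near shore.
7. captain 2, captain 3, and captain 5 cross → the far shore.
8. crew 4 crosses ← the near shore.
9. crew 2 and crew 3 cross → the far shore.
10. crew 2 crosses ← the near shore.
11. crew 2, crew 4, and crew 5 cross → the far shore.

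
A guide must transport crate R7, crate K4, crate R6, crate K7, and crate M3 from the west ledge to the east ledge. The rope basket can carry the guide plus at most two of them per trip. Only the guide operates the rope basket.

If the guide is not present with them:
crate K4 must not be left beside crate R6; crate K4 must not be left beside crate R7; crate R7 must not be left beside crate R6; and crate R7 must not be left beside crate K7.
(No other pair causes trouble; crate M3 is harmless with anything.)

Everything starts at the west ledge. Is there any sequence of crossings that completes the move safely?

1. Guide goes to the east ledge with crate K4 and crate R7.
2. Guide goes back to the west ledge with crate R7.
3. Guide goes to the east ledge with crate K7 and crate R7.
4. Guide goes back to the west ledge with crate R7.
5. Guide goes to the east ledge with crate M3 and crate R7.
6. Guide goes back to the west ledge with crate R7.
7. Guide goes to the east ledge with crate R6 and crate R7.

Yes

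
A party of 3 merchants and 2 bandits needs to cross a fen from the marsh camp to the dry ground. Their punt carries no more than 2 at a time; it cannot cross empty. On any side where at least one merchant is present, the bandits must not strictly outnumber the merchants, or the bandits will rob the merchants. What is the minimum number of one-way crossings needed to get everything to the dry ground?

Counting alone: each trip to the dry ground takes at most 2 across and each return brings at least 1 back, so after t trips out (and t−1 returns) at most 2t − (t−1) of the 5 are across; that first reaches 5 at t = 4, so at least 7 crossings are needed.
The plan below uses exactly 7 crossings, so it is optimal:
1. 2 bandits → the dry ground.  (the marsh camp: 3M 0B; the dry ground: 0M 2B)
2. 1 bandit ← the marsh camp.  (the marsh camp: 3M 1B; the dry ground: 0M 1B)
3. 2 merchants → the dry ground.  (the marsh camp: 1M 1B; the dry ground: 2M 1B)
4. 1 merchant ← the marsh camp.  (the marsh camp: 2M 1B; the dry ground: 1M 1B)
5. 1 merchant and 1 bandit → the dry ground.  (the marsh camp: 1M 0B; the dry ground: 2M 2B)
6. 1 bandit ← the marsh camp.  (the marsh camp: 1M 1B; the dry ground: 2M 1B)
7. 1 merchant and 1 bandit → the dry ground.  (the marsh camp: 0M 0B; the dry ground: 3M 2B)

7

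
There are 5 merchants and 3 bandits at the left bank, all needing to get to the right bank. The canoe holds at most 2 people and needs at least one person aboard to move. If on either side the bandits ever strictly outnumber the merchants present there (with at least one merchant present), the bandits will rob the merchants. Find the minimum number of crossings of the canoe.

Counting alone: each trip to the right bank takes at most 2 across and each return brings at least 1 back, so after t trips out (and t−1 returns) at most 2t − (t−1) of the 8 are across; that first reaches 8 at t = 7, so at least 13 crossings are needed.
The plan below uses exactly 13 crossings, so it is optimal:
1. 2 bandits → the right bank.  (the left bank: 5M 1B; the right bank: 0M 2B)
2. 1 bandit ← the left bank.  (the left bank: 5M 2B; the right bank: 0M 1B)
3. 2 bandits → the right bank.  (the left bank: 5M 0B; the right bank: 0M 3B)
4. 1 bandit ← the left bank.  (the left bank: 5M 1B; the right bank: 0M 2B)
5. 2 merchants → the right bank.  (the left bank: 3M 1B; the right bank: 2M 2B)
6. 1 bandit ← the left bank.  (the left bank: 3M 2B; the right bank: 2M 1B)
7. 1 merchant and 1 bandit → the right bank.  (the left bank: 2M 1B; the right bank: 3M 2B)
8. 1 bandit ← the left bank.  (the left bank: 2M 2B; the right bank: 3M 1B)
9. 2 bandits → the right bank.  (the left bank: 2M 0B; the right bank: 3M 3B)
10. 1 bandit ← the left bank.  (the left bank: 2M 1B; the right bank: 3M 2B)
11. 1 merchant and 1 bandit → the right bank.  (the left bank: 1M 0B; the right bank: 4M 3B)
12. 1 bandit ← the left bank.  (the left bank: 1M 1B; the right bank: 4M 2B)
13. 1 merchant and 1 bandit → the right bank.  (the left bank: 0M 0B; the right bank: 5M 3B)

13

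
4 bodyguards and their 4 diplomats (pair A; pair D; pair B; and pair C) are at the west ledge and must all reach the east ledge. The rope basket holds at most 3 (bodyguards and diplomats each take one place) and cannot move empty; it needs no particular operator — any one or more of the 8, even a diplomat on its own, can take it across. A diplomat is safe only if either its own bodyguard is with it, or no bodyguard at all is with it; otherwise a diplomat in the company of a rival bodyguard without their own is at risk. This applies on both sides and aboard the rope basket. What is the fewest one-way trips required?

Counting alone: each trip to the east ledge takes at most 3 across and each return brings at least 1 back, so after t trips out (and t−1 returns) at most 3t − (t−1) of the 8 are across; that first reaches 8 at t = 4, so at least 7 crossings are needed.
The safety rule pushes this higher. Following every safe sequence of crossings, the most of the 8 that can be at the east ledge as the rope basket arrives there on crossing 7 is 7 — never all 8.
So no plan with fewer than 9 crossings exists, and this one achieves 9:
1. bodyguard A and diplomat A cross → the east ledge.
2. bodyguard A crosses ← the west ledge.
3. bodyguard A, bodyguard D, and diplomat D cross → the east ledge.
4. bodyguard A and diplomat A cross ← the west ledge.
5. bodyguard A, bodyguard B, and bodyguard C cross → the east ledge.
6. diplomat D crosses ← the west ledge.
7. diplomat A and diplomat D cross → the east ledge.
8. diplomat A crosses ← the west ledge.
9. diplomat A, diplomat B, and diplomat C cross → the east ledge.

9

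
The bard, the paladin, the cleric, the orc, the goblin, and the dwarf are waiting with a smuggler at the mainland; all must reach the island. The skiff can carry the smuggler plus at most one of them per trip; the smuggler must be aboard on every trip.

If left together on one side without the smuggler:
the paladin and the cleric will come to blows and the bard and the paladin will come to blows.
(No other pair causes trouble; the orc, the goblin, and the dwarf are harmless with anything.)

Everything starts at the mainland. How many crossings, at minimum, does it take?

Counting alone: the smuggler can take at most 1 across per trip to the island, so moving all 6 needs at least 6 loaded trips out, with a return between consecutive ones — at least 11 crossings.
The safety rule pushes this higher. Following every safe sequence of crossings, the most of the 6 that can be at the island as the skiff arrives there on crossing 11 is 5 — never all 6.
So no plan with fewer than 13 crossings exists, and this one achieves 13:
1. Smuggler goes to the island with the paladin.  [the mainland: the bard, the cleric, the dwarf, the goblin, the orc | the island: the paladin]
2. Smuggler goes back to the mainland alone.  [the mainland: the bard, the cleric, the dwarf, the goblin, the orc | the island: the paladin]
3. Smuggler goes to the island with the bard.  [the mainland: the cleric, the dwarf, the goblin, the orc | the island: the bard, the paladin]
4. Smuggler goes back to the mainland with the paladin.  [the mainland: the cleric, the dwarf, the goblin, the orc, the paladin | the island: the bard]
5. Smuggler goes to the island with the cleric.  [the mainland: the dwarf, the goblin, the orc, the paladin | the island: the bard, the cleric]
6. Smuggler goes back to the mainland alone.  [the mainland: the dwarf, the goblin, the orc, the paladin | the island: the bard, the cleric]
7. Smuggler goes to the island with the orc.  [the mainland: the dwarf, the goblin, the paladin | the island: the bard, the cleric, the orc]
8. Smuggler goes back to the mainland alone.  [the mainland: the dwarf, the goblin, the paladin | the island: the bard, the cleric, the orc]
9. Smuggler goes to the island with the goblin.  [the mainland: the dwarf, the paladin | the island: the bard, the cleric, the goblin, the orc]
10. Smuggler goes back to the mainland alone.  [the mainland: the dwarf, the paladin | the island: the bard, the cleric, the goblin, the orc]
11. Smuggler goes to the island with the dwarf.  [the mainland: the paladin | the island: the bard, the cleric, the dwarf, the goblin, the orc]
12. Smuggler goes back to the mainland alone.  [the mainland: the paladin | the island: the bard, the cleric, the dwarf, the goblin, the orc]
13. Smuggler goes to the island with the paladin.  [the mainland: — | the island: the bard, the cleric, the dwarf, the goblin, the orc, the paladin]

13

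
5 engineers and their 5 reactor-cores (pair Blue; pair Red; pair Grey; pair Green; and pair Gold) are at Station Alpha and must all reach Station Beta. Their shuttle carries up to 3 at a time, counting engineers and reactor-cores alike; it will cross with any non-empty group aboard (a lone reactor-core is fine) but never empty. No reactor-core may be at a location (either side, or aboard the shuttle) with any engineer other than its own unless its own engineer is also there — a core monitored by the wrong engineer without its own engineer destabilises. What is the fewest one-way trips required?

11

Counting alone: each trip to Station Beta takes at most 3 across and each return brings at least 1 back, so after t trips out (and t−1 returns) at most 3t − (t−1) of the 10 are across; that first reaches 10 at t = 5, so at least 9 crossings are needed.
The safety rule pushes this higher. Following every safe sequence of crossings, the most of the 10 that can be at Station Beta as the shuttle arrives there on crossing 9 is 9 — never all 10.
So no plan with fewer than 11 crossings exists, and this one achieves 11:
1. engineer Blue and reactor-core Blue cross → Station Beta.
2. engineer Blue crosses ← Station Alpha.
3. reactor-core Green, reactor-core Grey, and reactor-core Red cross → Station Beta.
4. reactor-core Blue crosses ← Station Alpha.
5. engineer Green, engineer Grey, and engineer Red cross → Station Beta.
6. engineer Red and reactor-core Red cross ← Station Alpha.
7. engineer Blue, engineer Gold, and engineer Red cross → Station Beta.
8. reactor-core Grey crosses ← Station Alpha.
9. reactor-core Blue and reactor-core Red cross → Station Beta.
10. reactor-core Blue crosses ← Station Alpha.
11. reactor-core Blue, reactor-core Gold, and reactor-core Grey cross → Station Beta.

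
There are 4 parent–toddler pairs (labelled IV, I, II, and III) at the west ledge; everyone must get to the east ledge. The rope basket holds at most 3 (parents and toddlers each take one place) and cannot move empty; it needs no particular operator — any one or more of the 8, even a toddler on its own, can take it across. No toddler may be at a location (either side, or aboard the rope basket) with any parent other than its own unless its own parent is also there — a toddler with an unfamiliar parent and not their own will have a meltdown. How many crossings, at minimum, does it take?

Counting alone: each trip to the east ledge takes at most 3 across and each return brings at least 1 back, so after t trips out (and t−1 returns) at most 3t − (t−1) of the 8 are across; that first reaches 8 at t = 4, so at least 7 crossings are needed.
The safety rule pushes this higher. Following every safe sequence of crossings, the most of the 8 that can be at the east ledge as the rope basket arrives there on crossing 7 is 7 — never all 8.
So no plan with fewer than 9 crossings exists, and this one achieves 9:
1. parent IV and toddler IV cross → the east ledge.
2. parent IV crosses ← the west ledge.
3. parent I, parent IV, and toddler I cross → the east ledge.
4. parent IV and toddler IV cross ← the west ledge.
5. parent II, parent III, and parent IV cross → the east ledge.
6. toddler I crosses ← the west ledge.
7. toddler I and toddler IV cross → the east ledge.
8. toddler IV crosses ← the west ledge.
9. toddler II, toddler III, and toddler IV cross → the east ledge.

9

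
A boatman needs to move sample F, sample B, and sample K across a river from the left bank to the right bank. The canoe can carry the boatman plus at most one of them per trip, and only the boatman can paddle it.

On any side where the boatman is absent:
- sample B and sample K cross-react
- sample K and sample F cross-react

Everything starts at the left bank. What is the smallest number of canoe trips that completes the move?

7

Counting alone: the boatman can take at most 1 across per trip to the right bank, so moving all 3 needs at least 3 loaded trips out, with a return between consecutive ones — at least 5 crossings.
The safety rule pushes this higher. Following every safe sequence of crossings, the most of the 3 that can be at the right bank as the canoe arrives there on crossing 5 is 2 — never all 3.
So no plan with fewer than 7 crossings exists, and this one achieves 7:
1. Boatman goes to the right bank with sample K.  [the left bank: sample B, sample F | the right bank: sample K]
2. Boatman goes back to the left bank alone.  [the left bank: sample B, sample F | the right bank: sample K]
3. Boatman goes to the right bank with sample F.  [the left bank: sample B | the right bank: sample F, sample K]
4. Boatman goes back to the left bank with sample K.  [the left bank: sample B, sample K | the right bank: sample F]
5. Boatman goes to the right bank with sample B.  [the left bank: sample K | the right bank: sample B, sample F]
6. Boatman goes back to the left bank alone.  [the left bank: sample K | the right bank: sample B, sample F]
7. Boatman goes to the right bank with sample K.  [the left bank: — | the right bank: sample B, sample F, sample K]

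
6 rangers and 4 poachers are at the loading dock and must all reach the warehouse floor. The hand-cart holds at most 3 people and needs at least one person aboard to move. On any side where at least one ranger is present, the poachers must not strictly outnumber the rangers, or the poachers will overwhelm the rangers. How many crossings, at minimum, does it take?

Counting alone: each trip to the warehouse floor takes at most 3 across and each return brings at least 1 back, so after t trips out (and t−1 returns) at most 3t − (t−1) of the 10 are across; that first reaches 10 at t = 5, so at least 9 crossings are needed.
The plan below uses exactly 9 crossings, so it is optimal:
1. 2 poachers → the warehouse floor.  (the loading dock: 6R 2P; the warehouse floor: 0R 2P)
2. 1 poacher ← the loading dock.  (the loading dock: 6R 3P; the warehouse floor: 0R 1P)
3. 3 poachers → the warehouse floor.  (the loading dock: 6R 0P; the warehouse floor: 0R 4P)
4. 1 poacher ← the loading dock.  (the loading dock: 6R 1P; the warehouse floor: 0R 3P)
5. 3 rangers → the warehouse floor.  (the loading dock: 3R 1P; the warehouse floor: 3R 3P)
6. 1 poacher ← the loading dock.  (the loading dock: 3R 2P; the warehouse floor: 3R 2P)
7. 1 ranger and 2 poachers → the warehouse floor.  (the loading dock: 2R 0P; the warehouse floor: 4R 4P)
8. 1 poacher ← the loading dock.  (the loading dock: 2R 1P; the warehouse floor: 4R 3P)
9. 2 rangers and 1 poacher → the warehouse floor.  (the loading dock: 0R 0P; the warehouse floor: 6R 4P)

9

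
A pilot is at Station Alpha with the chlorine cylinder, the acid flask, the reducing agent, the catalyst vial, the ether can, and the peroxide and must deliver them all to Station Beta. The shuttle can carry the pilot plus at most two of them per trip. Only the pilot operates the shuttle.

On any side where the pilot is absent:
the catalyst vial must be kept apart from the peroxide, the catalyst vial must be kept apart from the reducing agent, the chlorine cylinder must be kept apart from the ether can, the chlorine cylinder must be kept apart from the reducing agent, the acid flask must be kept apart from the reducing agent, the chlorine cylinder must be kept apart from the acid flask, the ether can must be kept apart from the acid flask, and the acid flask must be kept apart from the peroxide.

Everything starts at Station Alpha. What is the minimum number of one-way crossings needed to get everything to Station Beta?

impossible

Whatever the first load, the items left behind include a forbidden pair without the pilot. No opening move is safe, so no plan exists.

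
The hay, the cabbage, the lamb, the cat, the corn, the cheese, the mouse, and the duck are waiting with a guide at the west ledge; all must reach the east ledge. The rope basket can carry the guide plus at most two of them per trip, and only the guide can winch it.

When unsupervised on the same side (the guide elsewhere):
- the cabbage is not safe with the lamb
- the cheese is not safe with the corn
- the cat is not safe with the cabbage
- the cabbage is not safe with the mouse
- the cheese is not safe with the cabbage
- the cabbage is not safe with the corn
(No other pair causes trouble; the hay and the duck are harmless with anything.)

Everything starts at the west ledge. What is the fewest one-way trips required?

Counting alone: the guide can take at most 2 across per trip to the east ledge, so moving all 8 needs at least 4 loaded trips out, with a return between consecutive ones — at least 7 crossings.
The safety rule pushes this higher. Following every safe sequence of crossings, the most of the 8 that can be at the east ledge as the rope basket arrives there on crossings 7, 9, 11 is 5, 6, 7 respectively — never all 8.
So no plan with fewer than 13 crossings exists, and this one achieves 13:
1. Guide goes to the east ledge with the cabbage and the corn.  [the west ledge: the cat, the cheese, the duck, the hay, the lamb, the mouse | the east ledge: the cabbage, the corn]
2. Guide goes back to the west ledge with the cabbage.  [the west ledge: the cabbage, the cat, the cheese, the duck, the hay, the lamb, the mouse | the east ledge: the corn]
3. Guide goes to the east ledge with the cabbage and the hay.  [the west ledge: the cat, the cheese, the duck, the lamb, the mouse | the east ledge: the cabbage, the corn, the hay]
4. Guide goes back to the west ledge with the cabbage.  [the west ledge: the cabbage, the cat, the cheese, the duck, the lamb, the mouse | the east ledge: the corn, the hay]
5. Guide goes to the east ledge with the cabbage and the lamb.  [the west ledge: the cat, the cheese, the duck, the mouse | the east ledge: the cabbage, the corn, the hay, the lamb]
6. Guide goes back to the west ledge with the cabbage.  [the west ledge: the cabbage, the cat, the cheese, the duck, the mouse | the east ledge: the corn, the hay, the lamb]
7. Guide goes to the east ledge with the cabbage and the cat.  [the west ledge: the cheese, the duck, the mouse | the east ledge: the cabbage, the cat, the corn, the hay, the lamb]
8. Guide goes back to the west ledge with the cabbage.  [the west ledge: the cabbage, the cheese, the duck, the mouse | the east ledge: the cat, the corn, the hay, the lamb]
9. Guide goes to the east ledge with the cabbage and the mouse.  [the west ledge: the cheese, the duck | the east ledge: the cabbage, the cat, the corn, the hay, the lamb, the mouse]
10. Guide goes back to the west ledge with the cabbage.  [the west ledge: the cabbage, the cheese, the duck | the east ledge: the cat, the corn, the hay, the lamb, the mouse]
11. Guide goes to the east ledge with the cabbage and the duck.  [the west ledge: the cheese | the east ledge: the cabbage, the cat, the corn, the duck, the hay, the lamb, the mouse]
12. Guide goes back to the west ledge with the cabbage.  [the west ledge: the cabbage, the cheese | the east ledge: the cat, the corn, the duck, the hay, the lamb, the mouse]
13. Guide goes to the east ledge with the cabbage and the cheese.  [the west ledge: — | the east ledge: the cabbage, the cat, the cheese, the corn, the duck, the hay, the lamb, the mouse]

13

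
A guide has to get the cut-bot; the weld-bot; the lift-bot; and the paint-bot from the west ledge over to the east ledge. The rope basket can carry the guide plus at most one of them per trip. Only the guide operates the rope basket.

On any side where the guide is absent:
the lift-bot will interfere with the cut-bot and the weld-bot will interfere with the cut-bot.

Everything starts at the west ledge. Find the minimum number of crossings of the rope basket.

Counting alone: the guide can take at most 1 across per trip to the east ledge, so moving all 4 needs at least 4 loaded trips out, with a return between consecutive ones — at least 7 crossings.
The safety rule pushes this higher. Following every safe sequence of crossings, the most of the 4 that can be at the east ledge as the rope basket arrives there on crossing 7 is 3 — never all 4.
So no plan with fewer than 9 crossings exists, and this one achieves 9:
1. Guide goes to the east ledge with the cut-bot.  [the west ledge: the lift-bot, the paint-bot, the weld-bot | the east ledge: the cut-bot]
2. Guide goes back to the west ledge alone.  [the west ledge: the lift-bot, the paint-bot, the weld-bot | the east ledge: the cut-bot]
3. Guide goes to the east ledge with the weld-bot.  [the west ledge: the lift-bot, the paint-bot | the east ledge: the cut-bot, the weld-bot]
4. Guide goes back to the west ledge with the cut-bot.  [the west ledge: the cut-bot, the lift-bot, the paint-bot | the east ledge: the weld-bot]
5. Guide goes to the east ledge with the lift-bot.  [the west ledge: the cut-bot, the paint-bot | the east ledge: the lift-bot, the weld-bot]
6. Guide goes back to the west ledge alone.  [the west ledge: the cut-bot, the paint-bot | the east ledge: the lift-bot, the weld-bot]
7. Guide goes to the east ledge with the paint-bot.  [the west ledge: the cut-bot | the east ledge: the lift-bot, the paint-bot, the weld-bot]
8. Guide goes back to the west ledge alone.  [the west ledge: the cut-bot | the east ledge: the lift-bot, the paint-bot, the weld-bot]
9. Guide goes to the east ledge with the cut-bot.  [the west ledge: — | the east ledge: the cut-bot, the lift-bot, the paint-bot, the weld-bot]

9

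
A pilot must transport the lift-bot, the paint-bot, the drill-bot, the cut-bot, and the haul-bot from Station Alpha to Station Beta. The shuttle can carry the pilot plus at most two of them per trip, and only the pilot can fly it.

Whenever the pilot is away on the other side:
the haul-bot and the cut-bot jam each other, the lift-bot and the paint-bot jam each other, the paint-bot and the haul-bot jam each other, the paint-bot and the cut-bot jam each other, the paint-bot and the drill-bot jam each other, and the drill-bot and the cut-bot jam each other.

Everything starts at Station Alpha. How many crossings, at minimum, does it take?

7

Counting alone: the pilot can take at most 2 across per trip to Station Beta, so moving all 5 needs at least 3 loaded trips out, with a return between consecutive ones — at least 5 crossings.
The safety rule pushes this higher. Following every safe sequence of crossings, the most of the 5 that can be at Station Beta as the shuttle arrives there on crossing 5 is 4 — never all 5.
So no plan with fewer than 7 crossings exists, and this one achieves 7:
1. Pilot goes to Station Beta with the cut-bot and the paint-bot.
2. Pilot goes back to Station Alpha with the paint-bot.
3. Pilot goes to Station Beta with the lift-bot and the paint-bot.
4. Pilot goes back to Station Alpha with the paint-bot.
5. Pilot goes to Station Beta with the drill-bot and the haul-bot.
6. Pilot goes back to Station Alpha with the cut-bot.
7. Pilot goes to Station Beta with the cut-bot and the paint-bot.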